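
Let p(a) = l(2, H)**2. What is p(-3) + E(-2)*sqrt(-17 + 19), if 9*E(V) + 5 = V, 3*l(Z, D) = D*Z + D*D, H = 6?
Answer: 256 - 7*sqrt(2)/9 ≈ 254.90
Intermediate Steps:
l(Z, D) = D**2/3 + D*Z/3 (l(Z, D) = (D*Z + D*D)/3 = (D*Z + D**2)/3 = (D**2 + D*Z)/3 = D**2/3 + D*Z/3)
E(V) = -5/9 + V/9
p(a) = 256 (p(a) = ((1/3)*6*(6 + 2))**2 = ((1/3)*6*8)**2 = 16**2 = 256)
p(-3) + E(-2)*sqrt(-17 + 19) = 256 + (-5/9 + (1/9)*(-2))*sqrt(-17 + 19) = 256 + (-5/9 - 2/9)*sqrt(2) = 256 - 7*sqrt(2)/9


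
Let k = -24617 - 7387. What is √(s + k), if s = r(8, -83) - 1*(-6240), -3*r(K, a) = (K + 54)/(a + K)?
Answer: I*√5796838/15 ≈ 160.51*I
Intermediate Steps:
r(K, a) = -(54 + K)/(3*(K + a)) (r(K, a) = -(K + 54)/(3*(a + K)) = -(54 + K)/(3*(K + a)))
k = -32004
s = 1404062/225 (s = (-18 - ⅓*8)/(8 - 83) - 1*(-6240) = (-18 - 8/3)/(-75) + 6240 = -1/75*(-62/3) + 6240 = 62/225 + 6240 = 1404062/225 ≈ 6240.3)
√(s + k) = √(1404062/225 - 32004) = √(-5796838/225) = I*√5796838/15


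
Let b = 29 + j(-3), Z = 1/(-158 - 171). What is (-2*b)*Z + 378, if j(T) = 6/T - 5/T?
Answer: 373258/987 ≈ 378.17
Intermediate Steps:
j(T) = 1/T
Z = -1/329 (Z = 1/(-329) = -1/329 ≈ -0.0030395)
b = 86/3 (b = 29 + 1/(-3) = 29 - ⅓ = 86/3 ≈ 28.667)
(-2*b)*Z + 378 = -2*86/3*(-1/329) + 378 = -172/3*(-1/329) + 378 = 172/987 + 378 = 373258/987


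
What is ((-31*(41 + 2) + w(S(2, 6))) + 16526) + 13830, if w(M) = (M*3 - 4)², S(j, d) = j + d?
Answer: 29423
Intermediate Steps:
S(j, d) = d + j
w(M) = (-4 + 3*M)² (w(M) = (3*M - 4)² = (-4 + 3*M)²)
((-31*(41 + 2) + w(S(2, 6))) + 16526) + 13830 = ((-31*(41 + 2) + (-4 + 3*(6 + 2))²) + 16526) + 13830 = ((-31*43 + (-4 + 3*8)²) + 16526) + 13830 = ((-1333 + (-4 + 24)²) + 16526) + 13830 = ((-1333 + 20²) + 16526) + 13830 = ((-1333 + 400) + 16526) + 13830 = (-933 + 16526) + 13830 = 15593 + 13830 = 29423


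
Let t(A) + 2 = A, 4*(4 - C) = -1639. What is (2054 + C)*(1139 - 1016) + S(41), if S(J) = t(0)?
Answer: 1214125/4 ≈ 3.0353e+5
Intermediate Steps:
C = 1655/4 (C = 4 - 1/4*(-1639) = 4 + 1639/4 = 1655/4 ≈ 413.75)
t(A) = -2 + A
S(J) = -2 (S(J) = -2 + 0 = -2)
(2054 + C)*(1139 - 1016) + S(41) = (2054 + 1655/4)*(1139 - 1016) - 2 = (9871/4)*123 - 2 = 1214133/4 - 2 = 1214125/4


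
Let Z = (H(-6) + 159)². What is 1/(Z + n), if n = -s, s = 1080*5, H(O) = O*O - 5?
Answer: 1/30700 ≈ 3.2573e-5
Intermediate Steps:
H(O) = -5 + O² (H(O) = O² - 5 = -5 + O²)
s = 5400
n = -5400 (n = -1*5400 = -5400)
Z = 36100 (Z = ((-5 + (-6)²) + 159)² = ((-5 + 36) + 159)² = (31 + 159)² = 190² = 36100)
1/(Z + n) = 1/(36100 - 5400) = 1/30700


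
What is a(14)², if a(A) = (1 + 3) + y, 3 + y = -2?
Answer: 1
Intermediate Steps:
y = -5 (y = -3 - 2 = -5)
a(A) = -1 (a(A) = (1 + 3) - 5 = 4 - 5 = -1)
a(14)² = (-1)² = 1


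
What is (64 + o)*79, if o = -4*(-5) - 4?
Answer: 6320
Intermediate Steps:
o = 16 (o = 20 - 4 = 16)
(64 + o)*79 = (64 + 16)*79 = 80*79 = 6320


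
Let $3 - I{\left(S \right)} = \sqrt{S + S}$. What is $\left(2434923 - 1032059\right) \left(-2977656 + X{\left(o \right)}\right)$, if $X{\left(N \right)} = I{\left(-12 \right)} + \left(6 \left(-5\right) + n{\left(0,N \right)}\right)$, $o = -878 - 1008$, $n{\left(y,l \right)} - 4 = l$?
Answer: $-4179924474160 - 2805728 i \sqrt{6} \approx -4.1799 \cdot 10^{12} - 6.8726 \cdot 10^{6} i$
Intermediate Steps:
$n{\left(y,l \right)} = 4 + l$
$o = -1886$
$I{\left(S \right)} = 3 - \sqrt{2} \sqrt{S}$ ($I{\left(S \right)} = 3 - \sqrt{S + S} = 3 - \sqrt{2 S} = 3 - \sqrt{2} \sqrt{S}$)
$X{\left(N \right)} = -23 + N - 2 i \sqrt{6}$ ($X{\left(N \right)} = \left(3 - \sqrt{2} \sqrt{-12}\right) + \left(6 \left(-5\right) + \left(4 + N\right)\right) = \left(3 - \sqrt{2} \cdot 2 i \sqrt{3}\right) + \left(-30 + \left(4 + N\right)\right) = \left(3 - 2 i \sqrt{6}\right) + \left(-26 + N\right) = -23 + N - 2 i \sqrt{6}$)
$\left(2434923 - 1032059\right) \left(-2977656 + X{\left(o \right)}\right) = \left(2434923 - 1032059\right) \left(-2977656 - \left(1909 + 2 i \sqrt{6}\right)\right) = 1402864 \left(-2977656 - \left(1909 + 2 i \sqrt{6}\right)\right) = 1402864 \left(-2979565 - 2 i \sqrt{6}\right) = -4179924474160 - 2805728 i \sqrt{6}$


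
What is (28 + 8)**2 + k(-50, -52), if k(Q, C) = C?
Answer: 1244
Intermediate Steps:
(28 + 8)**2 + k(-50, -52) = (28 + 8)**2 - 52 = 36**2 - 52 = 1296 - 52 = 1244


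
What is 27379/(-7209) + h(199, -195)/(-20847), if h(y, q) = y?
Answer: -190734868/50095341 ≈ -3.8074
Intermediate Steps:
27379/(-7209) + h(199, -195)/(-20847) = 27379/(-7209) + 199/(-20847) = 27379*(-1/7209) + 199*(-1/20847) = -27379/7209 - 199/20847 = -190734868/50095341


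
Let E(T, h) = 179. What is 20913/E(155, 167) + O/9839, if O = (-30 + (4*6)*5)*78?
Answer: 207019587/1761181 ≈ 117.55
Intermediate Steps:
O = 7020 (O = (-30 + 24*5)*78 = (-30 + 120)*78 = 90*78 = 7020)
20913/E(155, 167) + O/9839 = 20913/179 + 7020/9839 = 207019587/1761181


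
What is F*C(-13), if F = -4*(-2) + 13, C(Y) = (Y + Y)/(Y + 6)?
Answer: 78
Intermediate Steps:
C(Y) = 2*Y/(6 + Y) (C(Y) = (2*Y)/(6 + Y) = 2*Y/(6 + Y))
F = 21 (F = 8 + 13 = 21)
F*C(-13) = 21*(2*(-13)/(6 - 13)) = 21*(2*(-13)/(-7)) = 21*(2*(-13)*(-⅐)) = 21*(26/7) = 78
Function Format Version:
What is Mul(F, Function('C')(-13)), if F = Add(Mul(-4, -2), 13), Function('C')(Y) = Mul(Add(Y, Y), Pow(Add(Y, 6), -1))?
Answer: 78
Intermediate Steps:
Function('C')(Y) = Mul(2, Y, Pow(Add(6, Y), -1)) (Function('C')(Y) = Mul(Mul(2, Y), Pow(Add(6, Y), -1)) = Mul(2, Y, Pow(Add(6, Y), -1)))
F = 21 (F = Add(8, 13) = 21)
Mul(F, Function('C')(-13)) = Mul(21, Mul(2, -13, Pow(Add(6, -13), -1))) = Mul(21, Mul(2, -13, Pow(-7, -1))) = Mul(21, Mul(2, -13, Rational(-1, 7))) = Mul(21, Rational(26, 7)) = 78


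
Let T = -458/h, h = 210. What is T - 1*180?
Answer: -19129/105 ≈ -182.18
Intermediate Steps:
T = -229/105 (T = -458/210 = -458*1/210 = -229/105 ≈ -2.1810)
T - 1*180 = -229/105 - 1*180 = -229/105 - 180 = -19129/105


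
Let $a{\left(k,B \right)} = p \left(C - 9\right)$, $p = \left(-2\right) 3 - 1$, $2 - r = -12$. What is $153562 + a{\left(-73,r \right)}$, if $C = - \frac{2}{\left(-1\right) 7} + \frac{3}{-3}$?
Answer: $153630$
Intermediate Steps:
$r = 14$ ($r = 2 - -12 = 2 + 12 = 14$)
$p = -7$ ($p = -6 - 1 = -7$)
$C = - \frac{5}{7}$ ($C = - \frac{2}{-7} + 3 \left(- \frac{1}{3}\right) = \left(-2\right) \left(- \frac{1}{7}\right) - 1 = \frac{2}{7} - 1 = - \frac{5}{7} \approx -0.71429$)
$a{\left(k,B \right)} = 68$ ($a{\left(k,B \right)} = - 7 \left(- \frac{5}{7} - 9\right) = \left(-7\right) \left(- \frac{68}{7}\right) = 68$)
$153562 + a{\left(-73,r \right)} = 153562 + 68 = 153630$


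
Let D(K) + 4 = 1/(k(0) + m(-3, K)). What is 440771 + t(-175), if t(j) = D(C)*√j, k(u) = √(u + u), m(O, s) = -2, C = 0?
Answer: 440771 - 45*I*√7/2 ≈ 4.4077e+5 - 59.529*I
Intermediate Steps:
k(u) = √2*√u (k(u) = √(2*u) = √2*√u)
D(K) = -9/2 (D(K) = -4 + 1/(√2*√0 - 2) = -4 + 1/(√2*0 - 2) = -4 + 1/(0 - 2) = -4 + 1/(-2) = -4 - ½ = -9/2)
t(j) = -9*√j/2
440771 + t(-175) = 440771 - 45*I*√7/2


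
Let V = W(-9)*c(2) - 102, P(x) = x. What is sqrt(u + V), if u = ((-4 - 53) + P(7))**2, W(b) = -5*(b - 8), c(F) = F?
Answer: 2*sqrt(642) ≈ 50.675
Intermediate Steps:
W(b) = 40 - 5*b (W(b) = -5*(-8 + b) = 40 - 5*b)
V = 68 (V = (40 - 5*(-9))*2 - 102 = (40 + 45)*2 - 102 = 85*2 - 102 = 170 - 102 = 68)
u = 2500 (u = ((-4 - 53) + 7)**2 = (-57 + 7)**2 = (-50)**2 = 2500)
sqrt(u + V) = sqrt(2500 + 68) = sqrt(2568) = 2*sqrt(642)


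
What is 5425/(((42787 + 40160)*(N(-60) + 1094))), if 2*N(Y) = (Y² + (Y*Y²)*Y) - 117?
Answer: 10850/1075463512437 ≈ 1.0089e-8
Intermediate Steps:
N(Y) = -117/2 + Y²/2 + Y⁴/2 (N(Y) = ((Y² + (Y*Y²)*Y) - 117)/2 = ((Y² + Y³*Y) - 117)/2 = ((Y² + Y⁴) - 117)/2 = (-117 + Y² + Y⁴)/2 = -117/2 + Y²/2 + Y⁴/2)
5425/(((42787 + 40160)*(N(-60) + 1094))) = 5425/(((42787 + 40160)*((-117/2 + (½)*(-60)² + (½)*(-60)⁴) + 1094))) = 5425/((82947*((-117/2 + (½)*3600 + (½)*12960000) + 1094))) = 5425/((82947*((-117/2 + 1800 + 6480000) + 1094))) = 5425/((82947*(12963483/2 + 1094))) = 5425/((82947*(12965671/2))) = 5425/(1075463512437/2) = 5425*(2/1075463512437) = 10850/1075463512437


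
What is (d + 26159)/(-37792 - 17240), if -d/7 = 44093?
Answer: 23541/4586 ≈ 5.1332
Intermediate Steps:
d = -308651 (d = -7*44093 = -308651)
(d + 26159)/(-37792 - 17240) = (-308651 + 26159)/(-37792 - 17240) = -282492/(-55032) = -282492*(-1/55032) = 23541/4586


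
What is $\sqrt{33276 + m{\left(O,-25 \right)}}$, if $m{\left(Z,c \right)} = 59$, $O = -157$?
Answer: $\sqrt{33335} \approx 182.58$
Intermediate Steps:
$\sqrt{33276 + m{\left(O,-25 \right)}} = \sqrt{33276 + 59} = \sqrt{33335}$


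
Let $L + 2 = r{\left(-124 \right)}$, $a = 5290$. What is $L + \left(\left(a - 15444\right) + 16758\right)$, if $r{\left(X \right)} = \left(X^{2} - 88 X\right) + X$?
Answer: $32766$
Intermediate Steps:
$r{\left(X \right)} = X^{2} - 87 X$
$L = 26162$ ($L = -2 - 124 \left(-87 - 124\right) = -2 - -26164 = -2 + 26164 = 26162$)
$L + \left(\left(a - 15444\right) + 16758\right) = 26162 + \left(\left(5290 - 15444\right) + 16758\right) = 26162 + \left(-10154 + 16758\right) = 26162 + 6604 = 32766$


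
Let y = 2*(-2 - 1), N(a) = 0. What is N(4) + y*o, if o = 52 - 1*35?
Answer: -102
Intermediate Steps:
o = 17 (o = 52 - 35 = 17)
y = -6 (y = 2*(-3) = -6)
N(4) + y*o = 0 - 6*17 = 0 - 102 = -102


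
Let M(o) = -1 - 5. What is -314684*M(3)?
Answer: 1888104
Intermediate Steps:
M(o) = -6
-314684*M(3) = -314684*(-6) = 1888104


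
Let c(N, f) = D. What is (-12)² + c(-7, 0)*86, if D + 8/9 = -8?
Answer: -5584/9 ≈ -620.44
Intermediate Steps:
D = -80/9 (D = -8/9 - 8 = -80/9 ≈ -8.8889)
c(N, f) = -80/9
(-12)² + c(-7, 0)*86 = (-12)² - 80/9*86 = 144 - 6880/9 = -5584/9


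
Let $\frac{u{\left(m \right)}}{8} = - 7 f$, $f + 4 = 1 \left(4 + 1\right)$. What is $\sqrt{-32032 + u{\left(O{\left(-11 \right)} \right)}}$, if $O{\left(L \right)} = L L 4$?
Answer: $2 i \sqrt{8022} \approx 179.13 i$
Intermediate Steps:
$O{\left(L \right)} = 4 L^{2}$ ($O{\left(L \right)} = L^{2} \cdot 4 = 4 L^{2}$)
$f = 1$ ($f = -4 + 1 \left(4 + 1\right) = -4 + 1 \cdot 5 = -4 + 5 = 1$)
$u{\left(m \right)} = -56$ ($u{\left(m \right)} = 8 \left(\left(-7\right) 1\right) = 8 \left(-7\right) = -56$)
$\sqrt{-32032 + u{\left(O{\left(-11 \right)} \right)}} = \sqrt{-32032 - 56} = \sqrt{-32088} = 2 i \sqrt{8022}$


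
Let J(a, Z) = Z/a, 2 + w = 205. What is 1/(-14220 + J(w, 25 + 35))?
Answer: -203/2886600 ≈ -7.0325e-5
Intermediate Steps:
w = 203 (w = -2 + 205 = 203)
1/(-14220 + J(w, 25 + 35)) = 1/(-14220 + (25 + 35)/203) = 1/(-14220 + 60*(1/203)) = 1/(-14220 + 60/203) = 1/(-2886600/203) = -203/2886600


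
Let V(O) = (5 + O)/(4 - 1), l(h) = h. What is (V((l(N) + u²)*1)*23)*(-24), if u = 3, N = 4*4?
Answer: -5520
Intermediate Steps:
N = 16
V(O) = 5/3 + O/3 (V(O) = (5 + O)/3 = (5 + O)*(⅓) = 5/3 + O/3)
(V((l(N) + u²)*1)*23)*(-24) = ((5/3 + ((16 + 3²)*1)/3)*23)*(-24) = ((5/3 + ((16 + 9)*1)/3)*23)*(-24) = ((5/3 + (25*1)/3)*23)*(-24) = ((5/3 + (⅓)*25)*23)*(-24) = ((5/3 + 25/3)*23)*(-24) = (10*23)*(-24) = 230*(-24) = -5520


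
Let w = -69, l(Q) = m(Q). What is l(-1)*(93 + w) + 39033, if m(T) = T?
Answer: 39009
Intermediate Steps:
l(Q) = Q
l(-1)*(93 + w) + 39033 = -(93 - 69) + 39033 = -1*24 + 39033 = -24 + 39033 = 39009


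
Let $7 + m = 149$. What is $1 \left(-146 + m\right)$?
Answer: $-4$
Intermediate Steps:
$m = 142$ ($m = -7 + 149 = 142$)
$1 \left(-146 + m\right) = 1 \left(-146 + 142\right) = 1 \left(-4\right) = -4$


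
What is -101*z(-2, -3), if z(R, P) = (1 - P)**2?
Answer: -1616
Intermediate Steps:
-101*z(-2, -3) = -101*(-1 - 3)**2 = -101*(-4)**2 = -101*16 = -1616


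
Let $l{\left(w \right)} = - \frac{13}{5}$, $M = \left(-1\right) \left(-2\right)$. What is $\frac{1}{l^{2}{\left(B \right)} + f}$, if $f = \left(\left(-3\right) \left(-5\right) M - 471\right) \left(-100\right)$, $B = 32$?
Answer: $\frac{25}{1102669} \approx 2.2672 \cdot 10^{-5}$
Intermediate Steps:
$M = 2$
$l{\left(w \right)} = - \frac{13}{5}$ ($l{\left(w \right)} = \left(-13\right) \frac{1}{5} = - \frac{13}{5}$)
$f = 44100$ ($f = \left(\left(-3\right) \left(-5\right) 2 - 471\right) \left(-100\right) = \left(15 \cdot 2 - 471\right) \left(-100\right) = \left(30 - 471\right) \left(-100\right) = \left(-441\right) \left(-100\right) = 44100$)
$\frac{1}{l^{2}{\left(B \right)} + f} = \frac{1}{\left(- \frac{13}{5}\right)^{2} + 44100} = \frac{1}{\frac{169}{25} + 44100} = \frac{1}{\frac{1102669}{25}} = \frac{25}{1102669}$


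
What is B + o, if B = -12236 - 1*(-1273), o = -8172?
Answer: -19135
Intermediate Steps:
B = -10963 (B = -12236 + 1273 = -10963)
B + o = -10963 - 8172 = -19135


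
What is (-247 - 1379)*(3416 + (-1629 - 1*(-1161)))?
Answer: -4793448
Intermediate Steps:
(-247 - 1379)*(3416 + (-1629 - 1*(-1161))) = -1626*(3416 + (-1629 + 1161)) = -1626*(3416 - 468) = -1626*2948 = -4793448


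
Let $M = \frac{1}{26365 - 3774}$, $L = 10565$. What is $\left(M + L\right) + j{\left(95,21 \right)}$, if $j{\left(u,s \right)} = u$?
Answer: $\frac{240820061}{22591} \approx 10660.0$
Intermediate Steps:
$M = \frac{1}{22591} \approx 4.4265 \cdot 10^{-5}$
$\left(M + L\right) + j{\left(95,21 \right)} = \left(\frac{1}{22591} + 10565\right) + 95 = \frac{238673916}{22591} + 95 = \frac{240820061}{22591}$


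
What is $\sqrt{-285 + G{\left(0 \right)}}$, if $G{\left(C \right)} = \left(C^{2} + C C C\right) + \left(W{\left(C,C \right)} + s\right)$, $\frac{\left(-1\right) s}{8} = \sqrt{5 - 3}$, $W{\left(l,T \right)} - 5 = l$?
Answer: $2 \sqrt{-70 - 2 \sqrt{2}} \approx 17.068 i$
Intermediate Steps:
$W{\left(l,T \right)} = 5 + l$
$s = - 8 \sqrt{2}$ ($s = - 8 \sqrt{5 - 3} = - 8 \sqrt{2} \approx -11.314$)
$G{\left(C \right)} = 5 + C + C^{2} + C^{3} - 8 \sqrt{2}$ ($G{\left(C \right)} = \left(C^{2} + C C C\right) - \left(-5 - C + 8 \sqrt{2}\right) = \left(C^{2} + C^{2} C\right) + \left(5 + C - 8 \sqrt{2}\right) = \left(C^{2} + C^{3}\right) + \left(5 + C - 8 \sqrt{2}\right) = 5 + C + C^{2} + C^{3} - 8 \sqrt{2}$)
$\sqrt{-285 + G{\left(0 \right)}} = \sqrt{-285 + \left(5 + 0 + 0^{2} + 0^{3} - 8 \sqrt{2}\right)} = \sqrt{-285 + \left(5 + 0 + 0 + 0 - 8 \sqrt{2}\right)} = \sqrt{-285 + \left(5 - 8 \sqrt{2}\right)} = \sqrt{-280 - 8 \sqrt{2}}$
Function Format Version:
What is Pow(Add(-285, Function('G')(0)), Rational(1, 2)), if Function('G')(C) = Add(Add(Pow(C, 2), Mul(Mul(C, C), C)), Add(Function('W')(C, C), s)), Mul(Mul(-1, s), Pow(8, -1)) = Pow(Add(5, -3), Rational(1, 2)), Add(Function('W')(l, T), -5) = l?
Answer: Mul(2, Pow(Add(-70, Mul(-2, Pow(2, Rational(1, 2)))), Rational(1, 2))) ≈ Mul(17.068, I)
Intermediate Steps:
Function('W')(l, T) = Add(5, l)
s = Mul(-8, Pow(2, Rational(1, 2))) (s = Mul(-8, Pow(Add(5, -3), Rational(1, 2))) = Mul(-8, Pow(2, Rational(1, 2))) ≈ -11.314)
Function('G')(C) = Add(5, C, Pow(C, 2), Pow(C, 3), Mul(-8, Pow(2, Rational(1, 2)))) (Function('G')(C) = Add(Add(Pow(C, 2), Mul(Mul(C, C), C)), Add(Add(5, C), Mul(-8, Pow(2, Rational(1, 2))))) = Add(Add(Pow(C, 2), Mul(Pow(C, 2), C)), Add(5, C, Mul(-8, Pow(2, Rational(1, 2))))) = Add(Add(Pow(C, 2), Pow(C, 3)), Add(5, C, Mul(-8, Pow(2, Rational(1, 2))))) = Add(5, C, Pow(C, 2), Pow(C, 3), Mul(-8, Pow(2, Rational(1, 2)))))
Pow(Add(-285, Function('G')(0)), Rational(1, 2)) = Pow(Add(-285, Add(5, 0, Pow(0, 2), Pow(0, 3), Mul(-8, Pow(2, Rational(1, 2))))), Rational(1, 2)) = Pow(Add(-285, Add(5, 0, 0, 0, Mul(-8, Pow(2, Rational(1, 2))))), Rational(1, 2)) = Pow(Add(-285, Add(5, Mul(-8, Pow(2, Rational(1, 2))))), Rational(1, 2)) = Pow(Add(-280, Mul(-8, Pow(2, Rational(1, 2)))), Rational(1, 2))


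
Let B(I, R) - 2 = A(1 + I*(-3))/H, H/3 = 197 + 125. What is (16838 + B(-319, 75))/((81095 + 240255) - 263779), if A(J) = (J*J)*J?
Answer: 447742676/27806793 ≈ 16.102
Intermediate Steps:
A(J) = J³ (A(J) = J²*J = J³)
H = 966 (H = 3*(197 + 125) = 3*322 = 966)
B(I, R) = 2 + (1 - 3*I)³/966 (B(I, R) = 2 + (1 + I*(-3))³/966 = 2 + (1 - 3*I)³*(1/966) = 2 + (1 - 3*I)³/966)
(16838 + B(-319, 75))/((81095 + 240255) - 263779) = (16838 + (2 - (-1 + 3*(-319))³/966))/((81095 + 240255) - 263779) = (16838 + (2 - (-1 - 957)³/966))/(321350 - 263779) = (16838 + (2 - 1/966*(-958)³))/57571 = (16838 + (2 - 1/966*(-879217912)))*(1/57571) = (16838 + (2 + 439608956/483))*(1/57571) = (16838 + 439609922/483)*(1/57571) = (447742676/483)*(1/57571) = 447742676/27806793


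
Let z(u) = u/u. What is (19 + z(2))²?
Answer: 400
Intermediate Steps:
z(u) = 1
(19 + z(2))² = (19 + 1)² = 20² = 400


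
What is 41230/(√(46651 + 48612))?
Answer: 190*√95263/439 ≈ 133.58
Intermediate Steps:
41230/(√(46651 + 48612)) = 41230/(√95263) = 41230*(√95263/95263) = 190*√95263/439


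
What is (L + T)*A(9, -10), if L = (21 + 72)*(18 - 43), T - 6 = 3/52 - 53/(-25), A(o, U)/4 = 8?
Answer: -24094952/325 ≈ -74138.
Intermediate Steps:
A(o, U) = 32 (A(o, U) = 4*8 = 32)
T = 10631/1300 (T = 6 + (3/52 - 53/(-25)) = 6 + (3*(1/52) - 53*(-1/25)) = 6 + (3/52 + 53/25) = 6 + 2831/1300 = 10631/1300 ≈ 8.1777)
L = -2325 (L = 93*(-25) = -2325)
(L + T)*A(9, -10) = (-2325 + 10631/1300)*32 = -3011869/1300*32 = -24094952/325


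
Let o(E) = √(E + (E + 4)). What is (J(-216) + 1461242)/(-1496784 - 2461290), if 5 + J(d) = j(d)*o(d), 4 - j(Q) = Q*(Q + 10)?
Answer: -487079/1319358 + 44492*I*√107/1979037 ≈ -0.36918 + 0.23255*I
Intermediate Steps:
o(E) = √(4 + 2*E) (o(E) = √(E + (4 + E)) = √(4 + 2*E))
j(Q) = 4 - Q*(10 + Q) (j(Q) = 4 - Q*(Q + 10) = 4 - Q*(10 + Q))
J(d) = -5 + √(4 + 2*d)*(4 - d² - 10*d) (J(d) = -5 + (4 - d² - 10*d)*√(4 + 2*d) = -5 + √(4 + 2*d)*(4 - d² - 10*d))
(J(-216) + 1461242)/(-1496784 - 2461290) = ((-5 + √(4 + 2*(-216))*(4 - 1*(-216)² - 10*(-216))) + 1461242)/(-1496784 - 2461290) = ((-5 + √(4 - 432)*(4 - 1*46656 + 2160)) + 1461242)/(-3958074) = ((-5 + √(-428)*(4 - 46656 + 2160)) + 1461242)*(-1/3958074) = ((-5 + (2*I*√107)*(-44492)) + 1461242)*(-1/3958074) = ((-5 - 88984*I*√107) + 1461242)*(-1/3958074) = (1461237 - 88984*I*√107)*(-1/3958074) = -487079/1319358 + 44492*I*√107/1979037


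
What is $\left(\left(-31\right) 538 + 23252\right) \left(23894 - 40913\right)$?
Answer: $-111882906$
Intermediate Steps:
$\left(\left(-31\right) 538 + 23252\right) \left(23894 - 40913\right) = \left(-16678 + 23252\right) \left(-17019\right) = 6574 \left(-17019\right) = -111882906$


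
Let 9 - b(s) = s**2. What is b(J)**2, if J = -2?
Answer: 25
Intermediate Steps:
b(s) = 9 - s**2
b(J)**2 = (9 - 1*(-2)**2)**2 = (9 - 1*4)**2 = (9 - 4)**2 = 5**2 = 25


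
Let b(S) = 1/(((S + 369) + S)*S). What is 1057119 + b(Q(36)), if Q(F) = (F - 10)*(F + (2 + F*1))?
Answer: 8576943463453/8113508 ≈ 1.0571e+6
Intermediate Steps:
Q(F) = (-10 + F)*(2 + 2*F) (Q(F) = (-10 + F)*(F + (2 + F)) = (-10 + F)*(2 + 2*F))
b(S) = 1/(S*(369 + 2*S)) (b(S) = 1/(((369 + S) + S)*S) = 1/((369 + 2*S)*S) = 1/(S*(369 + 2*S)))
1057119 + b(Q(36)) = 1057119 + 1/((-20 - 18*36 + 2*36²)*(369 + 2*(-20 - 18*36 + 2*36²))) = 1057119 + 1/((-20 - 648 + 2*1296)*(369 + 2*(-20 - 648 + 2*1296))) = 1057119 + 1/((-20 - 648 + 2592)*(369 + 2*(-20 - 648 + 2592))) = 1057119 + 1/(1924*(369 + 2*1924)) = 1057119 + 1/(1924*(369 + 3848)) = 1057119 + (1/1924)/4217 = 1057119 + (1/1924)*(1/4217) = 1057119 + 1/8113508 = 8576943463453/8113508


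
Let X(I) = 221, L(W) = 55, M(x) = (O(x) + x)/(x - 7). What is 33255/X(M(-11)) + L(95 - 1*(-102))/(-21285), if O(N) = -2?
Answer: 12869464/85527 ≈ 150.47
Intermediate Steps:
M(x) = (-2 + x)/(-7 + x) (M(x) = (-2 + x)/(x - 7) = (-2 + x)/(-7 + x))
33255/X(M(-11)) + L(95 - 1*(-102))/(-21285) = 33255/221 + 55/(-21285) = 33255*(1/221) + 55*(-1/21285) = 33255/221 - 1/387 = 12869464/85527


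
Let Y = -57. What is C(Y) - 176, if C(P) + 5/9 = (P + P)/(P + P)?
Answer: -1580/9 ≈ -175.56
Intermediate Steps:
C(P) = 4/9 (C(P) = -5/9 + (P + P)/(P + P) = -5/9 + (2*P)/((2*P)) = -5/9 + (2*P)*(1/(2*P)) = -5/9 + 1 = 4/9)
C(Y) - 176 = 4/9 - 176 = -1580/9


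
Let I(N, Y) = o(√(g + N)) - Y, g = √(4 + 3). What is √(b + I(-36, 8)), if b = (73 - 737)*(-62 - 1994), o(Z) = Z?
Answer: √(1365176 + I*√(36 - √7)) ≈ 1168.4 + 0.002*I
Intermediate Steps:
g = √7 ≈ 2.6458
I(N, Y) = √(N + √7) - Y (I(N, Y) = √(√7 + N) - Y = √(N + √7) - Y)
b = 1365184 (b = -664*(-2056) = 1365184)
√(b + I(-36, 8)) = √(1365184 + (√(-36 + √7) - 1*8)) = √(1365184 + (√(-36 + √7) - 8)) = √(1365184 + (-8 + √(-36 + √7))) = √(1365176 + √(-36 + √7))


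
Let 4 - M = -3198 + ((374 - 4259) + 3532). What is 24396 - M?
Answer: 20841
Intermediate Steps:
M = 3555 (M = 4 - (-3198 + ((374 - 4259) + 3532)) = 4 - (-3198 + (-3885 + 3532)) = 4 - (-3198 - 353) = 4 - 1*(-3551) = 4 + 3551 = 3555)
24396 - M = 24396 - 1*3555 = 24396 - 3555 = 20841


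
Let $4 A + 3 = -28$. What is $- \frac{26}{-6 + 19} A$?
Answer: $\frac{31}{2} \approx 15.5$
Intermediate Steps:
$A = - \frac{31}{4}$ ($A = - \frac{3}{4} + \frac{1}{4} \left(-28\right) = - \frac{3}{4} - 7 = - \frac{31}{4} \approx -7.75$)
$- \frac{26}{-6 + 19} A = - \frac{26}{-6 + 19} \left(- \frac{31}{4}\right) = - \frac{26}{13} \left(- \frac{31}{4}\right) = \left(-26\right) \frac{1}{13} \left(- \frac{31}{4}\right) = \left(-2\right) \left(- \frac{31}{4}\right) = \frac{31}{2}$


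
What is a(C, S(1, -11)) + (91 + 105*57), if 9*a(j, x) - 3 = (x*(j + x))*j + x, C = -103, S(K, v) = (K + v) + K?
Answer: -16382/3 ≈ -5460.7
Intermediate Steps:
S(K, v) = v + 2*K
a(j, x) = 1/3 + x/9 + j*x*(j + x)/9 (a(j, x) = 1/3 + ((x*(j + x))*j + x)/9 = 1/3 + (j*x*(j + x) + x)/9 = 1/3 + (x + j*x*(j + x))/9 = 1/3 + (x/9 + j*x*(j + x)/9) = 1/3 + x/9 + j*x*(j + x)/9)
a(C, S(1, -11)) + (91 + 105*57) = (1/3 + (-11 + 2*1)/9 + (1/9)*(-103)*(-11 + 2*1)**2 + (1/9)*(-11 + 2*1)*(-103)**2) + (91 + 105*57) = (1/3 + (-11 + 2)/9 + (1/9)*(-103)*(-11 + 2)**2 + (1/9)*(-11 + 2)*10609) + (91 + 5985) = (1/3 + (1/9)*(-9) + (1/9)*(-103)*(-9)**2 + (1/9)*(-9)*10609) + 6076 = (1/3 - 1 + (1/9)*(-103)*81 - 10609) + 6076 = (1/3 - 1 - 927 - 10609) + 6076 = -34610/3 + 6076 = -16382/3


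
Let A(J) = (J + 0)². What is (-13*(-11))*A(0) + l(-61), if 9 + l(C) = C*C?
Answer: 3712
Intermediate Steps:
A(J) = J²
l(C) = -9 + C² (l(C) = -9 + C*C = -9 + C²)
(-13*(-11))*A(0) + l(-61) = -13*(-11)*0² + (-9 + (-61)²) = 143*0 + (-9 + 3721) = 0 + 3712 = 3712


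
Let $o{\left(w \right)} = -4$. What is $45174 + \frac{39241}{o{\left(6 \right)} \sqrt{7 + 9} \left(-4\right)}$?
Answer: $\frac{2930377}{64} \approx 45787.0$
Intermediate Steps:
$45174 + \frac{39241}{o{\left(6 \right)} \sqrt{7 + 9} \left(-4\right)} = 45174 + \frac{39241}{- 4 \sqrt{7 + 9} \left(-4\right)} = 45174 + \frac{39241}{- 4 \sqrt{16} \left(-4\right)} = 45174 + \frac{39241}{\left(-4\right) 4 \left(-4\right)} = 45174 + \frac{39241}{\left(-16\right) \left(-4\right)} = 45174 + \frac{39241}{64} = \frac{2930377}{64}$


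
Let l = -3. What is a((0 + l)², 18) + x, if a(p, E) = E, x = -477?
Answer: -459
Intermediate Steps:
a((0 + l)², 18) + x = 18 - 477 = -459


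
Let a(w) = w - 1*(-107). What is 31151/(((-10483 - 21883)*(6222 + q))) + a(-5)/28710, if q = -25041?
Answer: 3501228451/971507727630 ≈ 0.0036039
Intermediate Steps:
a(w) = 107 + w (a(w) = w + 107 = 107 + w)
31151/(((-10483 - 21883)*(6222 + q))) + a(-5)/28710 = 31151/(((-10483 - 21883)*(6222 - 25041))) + (107 - 5)/28710 = 31151/((-32366*(-18819))) + 102*(1/28710) = 31151/609095754 + 17/4785 = 3501228451/971507727630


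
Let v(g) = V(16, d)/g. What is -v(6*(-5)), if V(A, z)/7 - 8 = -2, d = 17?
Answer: 7/5 ≈ 1.4000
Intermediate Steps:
V(A, z) = 42 (V(A, z) = 56 + 7*(-2) = 56 - 14 = 42)
v(g) = 42/g
-v(6*(-5)) = -42/(6*(-5)) = -42/(-30) = -42*(-1)/30 = -1*(-7/5) = 7/5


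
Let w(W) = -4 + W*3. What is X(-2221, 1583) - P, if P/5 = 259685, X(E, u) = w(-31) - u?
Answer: -1300105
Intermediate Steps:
w(W) = -4 + 3*W
X(E, u) = -97 - u (X(E, u) = (-4 + 3*(-31)) - u = (-4 - 93) - u = -97 - u)
P = 1298425 (P = 5*259685 = 1298425)
X(-2221, 1583) - P = (-97 - 1*1583) - 1*1298425 = (-97 - 1583) - 1298425 = -1680 - 1298425 = -1300105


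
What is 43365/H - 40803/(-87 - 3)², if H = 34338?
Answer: -988547/261900 ≈ -3.7745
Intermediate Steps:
43365/H - 40803/(-87 - 3)² = 43365/34338 - 40803/(-87 - 3)² = 43365*(1/34338) - 40803/((-90)²) = 245/194 - 40803/8100 = 245/194 - 40803*1/8100 = 245/194 - 13601/2700 = -988547/261900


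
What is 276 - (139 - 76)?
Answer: 213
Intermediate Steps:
276 - (139 - 76) = 276 - 1*63 = 276 - 63 = 213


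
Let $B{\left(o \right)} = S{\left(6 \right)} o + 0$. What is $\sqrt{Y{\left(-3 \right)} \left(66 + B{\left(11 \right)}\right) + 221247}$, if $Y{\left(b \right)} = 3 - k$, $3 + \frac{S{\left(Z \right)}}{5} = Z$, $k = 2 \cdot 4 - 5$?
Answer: $3 \sqrt{24583} \approx 470.37$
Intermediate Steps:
$k = 3$ ($k = 8 - 5 = 3$)
$S{\left(Z \right)} = -15 + 5 Z$
$Y{\left(b \right)} = 0$ ($Y{\left(b \right)} = 3 - 3 = 0$)
$B{\left(o \right)} = 15 o$ ($B{\left(o \right)} = \left(-15 + 5 \cdot 6\right) o + 0 = \left(-15 + 30\right) o + 0 = 15 o + 0 = 15 o$)
$\sqrt{Y{\left(-3 \right)} \left(66 + B{\left(11 \right)}\right) + 221247} = \sqrt{0 \left(66 + 15 \cdot 11\right) + 221247} = \sqrt{0 \left(66 + 165\right) + 221247} = \sqrt{0 \cdot 231 + 221247} = \sqrt{0 + 221247} = \sqrt{221247} = 3 \sqrt{24583}$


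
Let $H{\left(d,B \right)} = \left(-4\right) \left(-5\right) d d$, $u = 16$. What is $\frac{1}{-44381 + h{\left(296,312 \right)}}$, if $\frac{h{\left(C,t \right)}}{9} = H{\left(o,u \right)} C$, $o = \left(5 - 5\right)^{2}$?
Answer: $- \frac{1}{44381} \approx -2.2532 \cdot 10^{-5}$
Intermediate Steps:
$o = 0$ ($o = 0^{2} = 0$)
$H{\left(d,B \right)} = 20 d^{2}$
$h{\left(C,t \right)} = 0$ ($h{\left(C,t \right)} = 9 \cdot 20 \cdot 0^{2} C = 9 \cdot 20 \cdot 0 C = 9 \cdot 0 C = 9 \cdot 0 = 0$)
$\frac{1}{-44381 + h{\left(296,312 \right)}} = \frac{1}{-44381 + 0} = \frac{1}{-44381} = - \frac{1}{44381}$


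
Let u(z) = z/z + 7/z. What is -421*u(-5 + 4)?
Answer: 2526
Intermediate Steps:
u(z) = 1 + 7/z
-421*u(-5 + 4) = -421*(7 + (-5 + 4))/(-5 + 4) = -421*(7 - 1)/(-1) = -(-421)*6 = -421*(-6) = 2526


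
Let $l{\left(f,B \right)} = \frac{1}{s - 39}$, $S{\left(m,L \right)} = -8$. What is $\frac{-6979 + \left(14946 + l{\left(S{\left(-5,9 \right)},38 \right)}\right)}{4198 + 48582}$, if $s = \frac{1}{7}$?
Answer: $\frac{2167017}{14356160} \approx 0.15095$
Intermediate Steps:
$s = \frac{1}{7} \approx 0.14286$
$l{\left(f,B \right)} = - \frac{7}{272}$ ($l{\left(f,B \right)} = \frac{1}{\frac{1}{7} - 39} = \frac{1}{- \frac{272}{7}} = - \frac{7}{272}$)
$\frac{-6979 + \left(14946 + l{\left(S{\left(-5,9 \right)},38 \right)}\right)}{4198 + 48582} = \frac{-6979 + \left(14946 - \frac{7}{272}\right)}{4198 + 48582} = \frac{-6979 + \frac{4065305}{272}}{52780} = \frac{2167017}{272} \cdot \frac{1}{52780} = \frac{2167017}{14356160}$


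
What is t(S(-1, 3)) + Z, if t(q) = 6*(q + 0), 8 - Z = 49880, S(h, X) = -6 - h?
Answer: -49902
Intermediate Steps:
Z = -49872 (Z = 8 - 1*49880 = 8 - 49880 = -49872)
t(q) = 6*q
t(S(-1, 3)) + Z = 6*(-6 - 1*(-1)) - 49872 = 6*(-6 + 1) - 49872 = 6*(-5) - 49872 = -30 - 49872 = -49902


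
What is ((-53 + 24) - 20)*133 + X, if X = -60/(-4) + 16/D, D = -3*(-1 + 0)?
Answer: -19490/3 ≈ -6496.7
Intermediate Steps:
D = 3 (D = -3*(-1) = 3)
X = 61/3 (X = -60/(-4) + 16/3 = -60*(-¼) + 16*(⅓) = 15 + 16/3 = 61/3 ≈ 20.333)
((-53 + 24) - 20)*133 + X = ((-53 + 24) - 20)*133 + 61/3 = (-29 - 20)*133 + 61/3 = -49*133 + 61/3 = -6517 + 61/3 = -19490/3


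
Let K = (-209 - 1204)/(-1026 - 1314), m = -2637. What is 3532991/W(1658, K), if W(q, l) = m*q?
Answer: -3532991/4372146 ≈ -0.80807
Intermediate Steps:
K = 157/260 (K = -1413/(-2340) = -1413*(-1/2340) = 157/260 ≈ 0.60385)
W(q, l) = -2637*q
3532991/W(1658, K) = 3532991/((-2637*1658)) = 3532991/(-4372146) = 3532991*(-1/4372146) = -3532991/4372146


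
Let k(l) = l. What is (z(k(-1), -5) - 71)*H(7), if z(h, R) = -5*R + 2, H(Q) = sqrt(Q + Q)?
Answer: -44*sqrt(14) ≈ -164.63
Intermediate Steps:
H(Q) = sqrt(2)*sqrt(Q) (H(Q) = sqrt(2*Q) = sqrt(2)*sqrt(Q))
z(h, R) = 2 - 5*R
(z(k(-1), -5) - 71)*H(7) = ((2 - 5*(-5)) - 71)*(sqrt(2)*sqrt(7)) = ((2 + 25) - 71)*sqrt(14) = (27 - 71)*sqrt(14) = -44*sqrt(14)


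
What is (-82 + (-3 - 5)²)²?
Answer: 324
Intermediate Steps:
(-82 + (-3 - 5)²)² = (-82 + (-8)²)² = (-82 + 64)² = (-18)² = 324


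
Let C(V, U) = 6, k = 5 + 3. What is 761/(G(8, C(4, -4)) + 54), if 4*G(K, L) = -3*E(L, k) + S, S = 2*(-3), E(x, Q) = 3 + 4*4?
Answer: 3044/153 ≈ 19.895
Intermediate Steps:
k = 8
E(x, Q) = 19 (E(x, Q) = 3 + 16 = 19)
S = -6
G(K, L) = -63/4 (G(K, L) = (-3*19 - 6)/4 = (-57 - 6)/4 = (¼)*(-63) = -63/4)
761/(G(8, C(4, -4)) + 54) = 761/(-63/4 + 54) = 761/(153/4) = 761*(4/153) = 3044/153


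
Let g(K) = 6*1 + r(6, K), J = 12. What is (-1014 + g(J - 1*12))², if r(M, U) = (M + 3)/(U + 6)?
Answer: 4052169/4 ≈ 1.0130e+6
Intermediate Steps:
r(M, U) = (3 + M)/(6 + U)
g(K) = 6 + 9/(6 + K) (g(K) = 6*1 + (3 + 6)/(6 + K) = 6 + 9/(6 + K))
(-1014 + g(J - 1*12))² = (-1014 + 3*(15 + 2*(12 - 1*12))/(6 + (12 - 1*12)))² = (-1014 + 3*(15 + 2*(12 - 12))/(6 + (12 - 12)))² = (-1014 + 3*(15 + 2*0)/(6 + 0))² = (-1014 + 3*(15 + 0)/6)² = (-1014 + 3*(⅙)*15)² = (-1014 + 15/2)² = (-2013/2)² = 4052169/4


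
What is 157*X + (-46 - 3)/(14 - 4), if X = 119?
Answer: 186781/10 ≈ 18678.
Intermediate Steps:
157*X + (-46 - 3)/(14 - 4) = 157*119 + (-46 - 3)/(14 - 4) = 18683 - 49/10 = 186781/10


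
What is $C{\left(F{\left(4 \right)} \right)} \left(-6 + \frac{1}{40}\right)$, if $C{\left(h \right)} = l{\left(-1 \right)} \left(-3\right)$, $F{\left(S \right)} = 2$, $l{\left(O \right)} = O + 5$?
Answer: $\frac{717}{10} \approx 71.7$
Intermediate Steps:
$l{\left(O \right)} = 5 + O$
$C{\left(h \right)} = -12$ ($C{\left(h \right)} = \left(5 - 1\right) \left(-3\right) = 4 \left(-3\right) = -12$)
$C{\left(F{\left(4 \right)} \right)} \left(-6 + \frac{1}{40}\right) = - 12 \left(-6 + \frac{1}{40}\right) = \left(-12\right) \left(- \frac{239}{40}\right) = \frac{717}{10}$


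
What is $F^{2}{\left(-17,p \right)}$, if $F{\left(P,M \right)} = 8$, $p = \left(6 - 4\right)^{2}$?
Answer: $64$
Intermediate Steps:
$p = 4$ ($p = 2^{2} = 4$)
$F^{2}{\left(-17,p \right)} = 8^{2} = 64$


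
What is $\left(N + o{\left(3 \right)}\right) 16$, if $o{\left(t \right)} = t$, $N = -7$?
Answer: $-64$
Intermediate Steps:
$\left(N + o{\left(3 \right)}\right) 16 = \left(-7 + 3\right) 16 = \left(-4\right) 16 = -64$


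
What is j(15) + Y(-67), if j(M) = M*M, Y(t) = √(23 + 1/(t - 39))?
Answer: 225 + √258322/106 ≈ 229.79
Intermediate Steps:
Y(t) = √(23 + 1/(-39 + t))
j(M) = M²
j(15) + Y(-67) = 15² + √((-896 + 23*(-67))/(-39 - 67)) = 225 + √((-896 - 1541)/(-106)) = 225 + √(-1/106*(-2437)) = 225 + √(2437/106) = 225 + √258322/106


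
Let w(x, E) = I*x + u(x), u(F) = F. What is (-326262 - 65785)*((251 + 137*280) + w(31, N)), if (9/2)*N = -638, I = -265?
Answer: -11928814069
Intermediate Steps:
N = -1276/9 (N = (2/9)*(-638) = -1276/9 ≈ -141.78)
w(x, E) = -264*x (w(x, E) = -265*x + x = -264*x)
(-326262 - 65785)*((251 + 137*280) + w(31, N)) = (-326262 - 65785)*((251 + 137*280) - 264*31) = -392047*((251 + 38360) - 8184) = -392047*(38611 - 8184) = -392047*30427 = -11928814069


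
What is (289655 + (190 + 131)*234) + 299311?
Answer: 664080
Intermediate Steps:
(289655 + (190 + 131)*234) + 299311 = (289655 + 321*234) + 299311 = (289655 + 75114) + 299311 = 364769 + 299311 = 664080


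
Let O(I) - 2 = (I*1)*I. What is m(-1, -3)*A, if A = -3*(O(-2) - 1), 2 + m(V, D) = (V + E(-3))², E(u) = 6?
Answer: -345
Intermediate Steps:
O(I) = 2 + I² (O(I) = 2 + (I*1)*I = 2 + I*I = 2 + I²)
m(V, D) = -2 + (6 + V)² (m(V, D) = -2 + (V + 6)² = -2 + (6 + V)²)
A = -15 (A = -3*((2 + (-2)²) - 1) = -3*((2 + 4) - 1) = -3*(6 - 1) = -3*5 = -15)
m(-1, -3)*A = (-2 + (6 - 1)²)*(-15) = (-2 + 5²)*(-15) = (-2 + 25)*(-15) = 23*(-15) = -345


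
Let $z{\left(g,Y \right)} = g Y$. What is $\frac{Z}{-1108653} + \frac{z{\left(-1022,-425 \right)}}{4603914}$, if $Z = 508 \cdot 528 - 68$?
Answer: $- \frac{2561305211}{17361030843} \approx -0.14753$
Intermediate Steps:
$z{\left(g,Y \right)} = Y g$
$Z = 268156$ ($Z = 268224 - 68 = 268156$)
$\frac{Z}{-1108653} + \frac{z{\left(-1022,-425 \right)}}{4603914} = \frac{268156}{-1108653} + \frac{\left(-425\right) \left(-1022\right)}{4603914} = 268156 \left(- \frac{1}{1108653}\right) + 434350 \cdot \frac{1}{4603914} = - \frac{38308}{158379} + \frac{31025}{328851} = - \frac{2561305211}{17361030843}$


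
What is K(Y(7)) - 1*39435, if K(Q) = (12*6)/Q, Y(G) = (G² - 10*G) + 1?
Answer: -197193/5 ≈ -39439.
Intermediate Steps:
Y(G) = 1 + G² - 10*G
K(Q) = 72/Q
K(Y(7)) - 1*39435 = 72/(1 + 7² - 10*7) - 1*39435 = 72/(1 + 49 - 70) - 39435 = 72/(-20) - 39435 = 72*(-1/20) - 39435 = -18/5 - 39435 = -197193/5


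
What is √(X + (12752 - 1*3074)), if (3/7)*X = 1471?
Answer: √117993/3 ≈ 114.50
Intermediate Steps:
X = 10297/3 (X = (7/3)*1471 = 10297/3 ≈ 3432.3)
√(X + (12752 - 1*3074)) = √(10297/3 + (12752 - 1*3074)) = √(10297/3 + (12752 - 3074)) = √(10297/3 + 9678) = √(39331/3) = √117993/3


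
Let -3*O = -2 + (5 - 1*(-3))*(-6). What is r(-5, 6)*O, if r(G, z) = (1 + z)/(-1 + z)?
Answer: 70/3 ≈ 23.333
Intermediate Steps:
r(G, z) = (1 + z)/(-1 + z)
O = 50/3 (O = -(-2 + (5 - 1*(-3))*(-6))/3 = -(-2 + (5 + 3)*(-6))/3 = -(-2 + 8*(-6))/3 = -(-2 - 48)/3 = -⅓*(-50) = 50/3 ≈ 16.667)
r(-5, 6)*O = ((1 + 6)/(-1 + 6))*(50/3) = (7/5)*(50/3) = 70/3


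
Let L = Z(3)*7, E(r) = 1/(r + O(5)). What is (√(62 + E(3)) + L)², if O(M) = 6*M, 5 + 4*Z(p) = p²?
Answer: (231 + √67551)²/1089 ≈ 221.29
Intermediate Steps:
Z(p) = -5/4 + p²/4
E(r) = 1/(30 + r) (E(r) = 1/(r + 6*5) = 1/(r + 30) = 1/(30 + r))
L = 7 (L = (-5/4 + (¼)*3²)*7 = (-5/4 + (¼)*9)*7 = (-5/4 + 9/4)*7 = 1*7 = 7)
(√(62 + E(3)) + L)² = (√(62 + 1/(30 + 3)) + 7)² = (√(62 + 1/33) + 7)² = (√(2047/33) + 7)² = (√67551/33 + 7)² = (7 + √67551/33)²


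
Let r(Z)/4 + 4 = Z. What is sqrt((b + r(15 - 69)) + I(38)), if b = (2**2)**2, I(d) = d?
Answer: I*sqrt(178) ≈ 13.342*I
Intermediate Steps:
r(Z) = -16 + 4*Z
b = 16 (b = 4**2 = 16)
sqrt((b + r(15 - 69)) + I(38)) = sqrt((16 + (-16 + 4*(15 - 69))) + 38) = sqrt((16 + (-16 + 4*(-54))) + 38) = sqrt((16 + (-16 - 216)) + 38) = sqrt((16 - 232) + 38) = sqrt(-216 + 38) = sqrt(-178) = I*sqrt(178)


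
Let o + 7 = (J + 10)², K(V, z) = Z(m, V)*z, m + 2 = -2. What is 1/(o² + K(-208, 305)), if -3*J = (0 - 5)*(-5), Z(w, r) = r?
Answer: -81/5137196 ≈ -1.5767e-5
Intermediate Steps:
m = -4 (m = -2 - 2 = -4)
J = -25/3 (J = -(0 - 5)*(-5)/3 = -(-5)*(-5)/3 = -⅓*25 = -25/3 ≈ -8.3333)
K(V, z) = V*z
o = -38/9 (o = -7 + (-25/3 + 10)² = -7 + (5/3)² = -7 + 25/9 = -38/9 ≈ -4.2222)
1/(o² + K(-208, 305)) = 1/((-38/9)² - 208*305) = 1/(1444/81 - 63440) = 1/(-5137196/81) = -81/5137196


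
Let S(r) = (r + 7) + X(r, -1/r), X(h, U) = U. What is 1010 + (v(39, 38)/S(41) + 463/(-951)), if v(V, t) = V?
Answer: 1889933098/1870617 ≈ 1010.3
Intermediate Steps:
S(r) = 7 + r - 1/r (S(r) = (r + 7) - 1/r = (7 + r) - 1/r = 7 + r - 1/r)
1010 + (v(39, 38)/S(41) + 463/(-951)) = 1010 + (39/(7 + 41 - 1/41) + 463/(-951)) = 1010 + (39/(7 + 41 - 1*1/41) + 463*(-1/951)) = 1010 + (39/(7 + 41 - 1/41) - 463/951) = 1010 + (39/(1967/41) - 463/951) = 1010 + (39*(41/1967) - 463/951) = 1010 + (1599/1967 - 463/951) = 1010 + 609928/1870617 = 1889933098/1870617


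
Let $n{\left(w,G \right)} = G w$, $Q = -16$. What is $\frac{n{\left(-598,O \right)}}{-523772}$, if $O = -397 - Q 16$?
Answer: $- \frac{42159}{261886} \approx -0.16098$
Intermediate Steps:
$O = -141$ ($O = -397 - \left(-16\right) 16 = -397 - -256 = -397 + 256 = -141$)
$\frac{n{\left(-598,O \right)}}{-523772} = \frac{\left(-141\right) \left(-598\right)}{-523772} = 84318 \left(- \frac{1}{523772}\right) = - \frac{42159}{261886}$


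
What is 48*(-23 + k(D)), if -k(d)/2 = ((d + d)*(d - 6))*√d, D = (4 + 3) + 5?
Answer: -1104 - 27648*√3 ≈ -48992.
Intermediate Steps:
D = 12 (D = 7 + 5 = 12)
k(d) = -4*d^(3/2)*(-6 + d) (k(d) = -2*(d + d)*(d - 6)*√d = -2*(2*d)*(-6 + d)*√d = -2*2*d*(-6 + d)*√d = -4*d^(3/2)*(-6 + d))
48*(-23 + k(D)) = 48*(-23 + 4*12^(3/2)*(6 - 1*12)) = 48*(-23 + 4*(24*√3)*(6 - 12)) = 48*(-23 + 4*(24*√3)*(-6)) = 48*(-23 - 576*√3) = -1104 - 27648*√3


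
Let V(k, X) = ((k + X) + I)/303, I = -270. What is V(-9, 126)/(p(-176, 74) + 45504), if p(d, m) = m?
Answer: -51/4603378 ≈ -1.1079e-5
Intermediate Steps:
V(k, X) = -90/101 + X/303 + k/303 (V(k, X) = ((k + X) - 270)/303 = ((X + k) - 270)*(1/303) = (-270 + X + k)*(1/303) = -90/101 + X/303 + k/303)
V(-9, 126)/(p(-176, 74) + 45504) = (-90/101 + (1/303)*126 + (1/303)*(-9))/(74 + 45504) = (-90/101 + 42/101 - 3/101)/45578 = -51/101*1/45578 = -51/4603378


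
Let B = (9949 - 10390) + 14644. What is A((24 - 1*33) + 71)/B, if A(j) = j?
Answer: 62/14203 ≈ 0.0043653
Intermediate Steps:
B = 14203 (B = -441 + 14644 = 14203)
A((24 - 1*33) + 71)/B = ((24 - 1*33) + 71)/14203 = ((24 - 33) + 71)*(1/14203) = (-9 + 71)*(1/14203) = 62*(1/14203) = 62/14203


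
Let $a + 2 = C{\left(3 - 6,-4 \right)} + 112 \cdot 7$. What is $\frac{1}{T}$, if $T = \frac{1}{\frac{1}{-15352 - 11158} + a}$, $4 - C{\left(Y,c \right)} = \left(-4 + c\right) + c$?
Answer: $\frac{21154979}{26510} \approx 798.0$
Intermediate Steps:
$C{\left(Y,c \right)} = 8 - 2 c$ ($C{\left(Y,c \right)} = 4 - \left(\left(-4 + c\right) + c\right) = 4 - \left(-4 + 2 c\right) = 8 - 2 c$)
$a = 798$ ($a = -2 + \left(\left(8 - -8\right) + 112 \cdot 7\right) = -2 + \left(\left(8 + 8\right) + 784\right) = -2 + \left(16 + 784\right) = -2 + 800 = 798$)
$T = \frac{26510}{21154979}$ ($T = \frac{1}{\frac{1}{-15352 - 11158} + 798} = \frac{1}{\frac{1}{-26510} + 798} = \frac{1}{- \frac{1}{26510} + 798} = \frac{1}{\frac{21154979}{26510}} = \frac{26510}{21154979} \approx 0.0012531$)
$\frac{1}{T} = \frac{1}{\frac{26510}{21154979}} = \frac{21154979}{26510}$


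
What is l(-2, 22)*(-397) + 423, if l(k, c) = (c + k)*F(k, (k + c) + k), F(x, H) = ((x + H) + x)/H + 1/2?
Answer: -87503/9 ≈ -9722.6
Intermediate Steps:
F(x, H) = ½ + (H + 2*x)/H (F(x, H) = ((H + x) + x)/H + 1*(½) = (H + 2*x)/H + ½ = ½ + (H + 2*x)/H)
l(k, c) = (3/2 + 2*k/(c + 2*k))*(c + k) (l(k, c) = (c + k)*(3/2 + 2*k/((k + c) + k)) = (c + k)*(3/2 + 2*k/((c + k) + k)) = (c + k)*(3/2 + 2*k/(c + 2*k)) = (3/2 + 2*k/(c + 2*k))*(c + k))
l(-2, 22)*(-397) + 423 = ((22 - 2)*(3*22 + 10*(-2))/(2*(22 + 2*(-2))))*(-397) + 423 = ((½)*20*(66 - 20)/(22 - 4))*(-397) + 423 = ((½)*20*46/18)*(-397) + 423 = ((½)*(1/18)*20*46)*(-397) + 423 = (230/9)*(-397) + 423 = -91310/9 + 423 = -87503/9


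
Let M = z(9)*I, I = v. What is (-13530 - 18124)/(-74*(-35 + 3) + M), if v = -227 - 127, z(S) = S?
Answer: 15827/409 ≈ 38.697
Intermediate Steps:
v = -354
I = -354
M = -3186 (M = 9*(-354) = -3186)
(-13530 - 18124)/(-74*(-35 + 3) + M) = (-13530 - 18124)/(-74*(-35 + 3) - 3186) = -31654/(-74*(-32) - 3186) = -31654/(2368 - 3186) = -31654/(-818) = -31654*(-1/818) = 15827/409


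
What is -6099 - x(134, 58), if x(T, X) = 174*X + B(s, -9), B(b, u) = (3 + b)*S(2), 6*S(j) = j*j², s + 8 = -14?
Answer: -48497/3 ≈ -16166.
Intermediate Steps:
s = -22 (s = -8 - 14 = -22)
S(j) = j³/6 (S(j) = (j*j²)/6 = j³/6)
B(b, u) = 4 + 4*b/3 (B(b, u) = (3 + b)*((⅙)*2³) = (3 + b)*((⅙)*8) = (3 + b)*(4/3) = 4 + 4*b/3)
x(T, X) = -76/3 + 174*X (x(T, X) = 174*X + (4 + (4/3)*(-22)) = 174*X + (4 - 88/3) = 174*X - 76/3 = -76/3 + 174*X)
-6099 - x(134, 58) = -6099 - (-76/3 + 174*58) = -6099 - (-76/3 + 10092) = -6099 - 1*30200/3 = -6099 - 30200/3 = -48497/3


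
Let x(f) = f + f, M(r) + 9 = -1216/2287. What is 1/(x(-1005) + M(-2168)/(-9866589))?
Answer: -22564889043/45355426954631 ≈ -0.00049751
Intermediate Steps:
M(r) = -21799/2287 (M(r) = -9 - 1216/2287 = -21799/2287)
x(f) = 2*f
1/(x(-1005) + M(-2168)/(-9866589)) = 1/(2*(-1005) - 21799/2287/(-9866589)) = 1/(-2010 - 21799/2287*(-1/9866589)) = 1/(-2010 + 21799/22564889043) = 1/(-45355426954631/22564889043) = -22564889043/45355426954631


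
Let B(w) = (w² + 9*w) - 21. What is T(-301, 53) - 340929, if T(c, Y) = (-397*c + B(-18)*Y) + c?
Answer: -214260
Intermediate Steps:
B(w) = -21 + w² + 9*w
T(c, Y) = -396*c + 141*Y (T(c, Y) = (-397*c + (-21 + (-18)² + 9*(-18))*Y) + c = (-397*c + (-21 + 324 - 162)*Y) + c = (-397*c + 141*Y) + c = -396*c + 141*Y)
T(-301, 53) - 340929 = (-396*(-301) + 141*53) - 340929 = (119196 + 7473) - 340929 = 126669 - 340929 = -214260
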